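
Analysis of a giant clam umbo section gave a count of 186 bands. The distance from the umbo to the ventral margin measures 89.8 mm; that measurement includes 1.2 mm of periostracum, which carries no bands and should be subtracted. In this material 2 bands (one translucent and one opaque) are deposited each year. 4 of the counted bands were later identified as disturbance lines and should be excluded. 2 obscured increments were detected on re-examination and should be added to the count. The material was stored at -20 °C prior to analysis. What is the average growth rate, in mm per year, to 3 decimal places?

After corrections the count is 186 − 4 + 2 = 184 bands.
Dividing by 2 bands per year: 184 / 2 = 92 years.
Removing the 1.2 mm offcut leaves 89.8 − 1.2 = 88.6 mm.
Extension rate ≈ 88.6 / 92 = 0.963 mm per year.

0.963 mm per year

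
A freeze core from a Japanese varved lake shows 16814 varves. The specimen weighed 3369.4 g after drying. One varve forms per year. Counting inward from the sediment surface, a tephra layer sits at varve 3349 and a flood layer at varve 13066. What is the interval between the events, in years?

9717 years

Separation: 13066 − 3349 = 9717 varves.
At one varve per year, 9717 years elapsed between them.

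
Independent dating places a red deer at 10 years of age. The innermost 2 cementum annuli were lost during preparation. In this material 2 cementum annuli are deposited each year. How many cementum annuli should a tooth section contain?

18 cementum annuli

Expected cementum annuli: 10 × 2 = 20.
20 − 2 missed = 18 cementum annuli expected in the prepared section.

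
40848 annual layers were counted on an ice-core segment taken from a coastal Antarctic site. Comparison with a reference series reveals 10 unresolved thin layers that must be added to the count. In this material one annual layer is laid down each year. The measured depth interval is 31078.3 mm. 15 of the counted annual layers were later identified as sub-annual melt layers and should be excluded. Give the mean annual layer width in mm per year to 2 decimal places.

True annual layer count = 40848 − 15 + 10 = 40843.
Mean rate = 31078.3 mm / 40843 years ≈ 0.76 mm per year.

0.76 mm per year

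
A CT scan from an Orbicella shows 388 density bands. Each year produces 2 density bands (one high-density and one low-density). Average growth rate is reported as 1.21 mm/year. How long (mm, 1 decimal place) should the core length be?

234.7 mm

388 density bands at 2 per year is 388 / 2 = 194 years.
Length ≈ 1.21 × 194 = 234.7 mm.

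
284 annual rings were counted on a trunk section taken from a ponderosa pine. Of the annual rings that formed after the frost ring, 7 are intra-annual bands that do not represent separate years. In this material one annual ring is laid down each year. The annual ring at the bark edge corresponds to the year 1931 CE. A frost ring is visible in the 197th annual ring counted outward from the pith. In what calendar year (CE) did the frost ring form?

1851 CE

The frost ring sits at annual ring 197 from the pith, so 284 − 197 = 87 annual rings formed after it.
Excluding 7 false annual rings: 87 − 7 = 80.
Counting back 80 years from 1931 CE places the frost ring in 1931 − 80 = 1851 CE.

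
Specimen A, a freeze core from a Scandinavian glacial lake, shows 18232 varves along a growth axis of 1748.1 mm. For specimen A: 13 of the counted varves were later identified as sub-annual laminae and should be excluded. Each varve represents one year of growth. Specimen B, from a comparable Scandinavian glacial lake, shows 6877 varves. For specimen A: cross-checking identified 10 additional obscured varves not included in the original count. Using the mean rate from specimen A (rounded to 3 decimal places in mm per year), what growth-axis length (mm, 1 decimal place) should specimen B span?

Specimen A: true varve count = 18232 − 13 + 10 = 18229.
A: 1748.1 mm over 18229 years gives 1748.1 / 18229 ≈ 0.096 mm/year.
B's length ≈ 0.096 × 6877 = 660.2 mm.

660.2 mm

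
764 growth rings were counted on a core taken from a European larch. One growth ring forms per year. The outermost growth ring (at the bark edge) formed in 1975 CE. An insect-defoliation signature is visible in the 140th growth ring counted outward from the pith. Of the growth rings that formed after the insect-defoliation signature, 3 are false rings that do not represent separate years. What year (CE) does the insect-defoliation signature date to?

764 − 140 = 624 growth rings lie beyond the insect-defoliation signature toward the bark edge.
Removing the 3 false growth rings leaves 624 − 3 = 621 true growth rings beyond the insect-defoliation signature.
1975 − 621 = 1354 CE.

1354 CE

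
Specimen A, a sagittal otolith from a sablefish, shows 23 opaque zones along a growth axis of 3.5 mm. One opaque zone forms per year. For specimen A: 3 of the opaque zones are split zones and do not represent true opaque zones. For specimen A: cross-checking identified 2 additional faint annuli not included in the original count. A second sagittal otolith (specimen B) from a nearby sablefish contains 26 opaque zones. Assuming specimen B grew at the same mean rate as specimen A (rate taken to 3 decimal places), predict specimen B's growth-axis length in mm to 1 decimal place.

Specimen A: after corrections the count is 23 − 3 + 2 = 22 opaque zones.
A: Extension rate ≈ 3.5 / 22 = 0.159 mm/year.
For B, 0.159 mm/year × 26 years = 4.1 mm.

4.1 mm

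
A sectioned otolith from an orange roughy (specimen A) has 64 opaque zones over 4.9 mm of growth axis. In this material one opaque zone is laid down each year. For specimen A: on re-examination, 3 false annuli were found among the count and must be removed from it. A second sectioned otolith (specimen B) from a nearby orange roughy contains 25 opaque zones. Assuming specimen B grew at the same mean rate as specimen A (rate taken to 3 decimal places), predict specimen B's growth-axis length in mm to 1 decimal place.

2.0 mm

Specimen A: correcting the raw count gives 64 − 3 = 61 true opaque zones.
A: 4.9 mm over 61 years gives 4.9 / 61 ≈ 0.080 mm/yr.
B's length ≈ 0.080 × 25 = 2.0 mm.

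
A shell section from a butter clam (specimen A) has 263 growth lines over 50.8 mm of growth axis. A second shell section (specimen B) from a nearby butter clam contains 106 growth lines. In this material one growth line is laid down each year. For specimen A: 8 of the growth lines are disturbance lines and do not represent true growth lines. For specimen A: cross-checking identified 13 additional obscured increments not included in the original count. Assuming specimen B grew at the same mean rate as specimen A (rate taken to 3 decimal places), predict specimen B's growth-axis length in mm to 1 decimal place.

Specimen A: correcting the raw count gives 263 − 8 + 13 = 268 true growth lines.
A: Mean rate = 50.8 mm / 268 years ≈ 0.190 mm per year.
For B, 0.190 mm/year × 106 years = 20.1 mm.

20.1 mm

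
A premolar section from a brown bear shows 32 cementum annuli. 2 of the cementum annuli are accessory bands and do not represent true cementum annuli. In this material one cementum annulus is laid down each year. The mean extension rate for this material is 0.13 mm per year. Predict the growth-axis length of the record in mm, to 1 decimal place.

After corrections the count is 32 − 2 = 30 cementum annuli.
30 years at 0.13 mm/year gives 0.13 × 30 = 3.9 mm.

3.9 mm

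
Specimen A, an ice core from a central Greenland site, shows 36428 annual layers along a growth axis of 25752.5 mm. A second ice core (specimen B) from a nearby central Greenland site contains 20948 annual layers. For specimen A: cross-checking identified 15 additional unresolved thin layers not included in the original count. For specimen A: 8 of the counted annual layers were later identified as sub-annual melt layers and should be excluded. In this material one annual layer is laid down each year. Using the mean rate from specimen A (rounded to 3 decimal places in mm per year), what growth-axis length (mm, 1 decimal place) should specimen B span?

14810.2 mm

Specimen A: after corrections the count is 36428 − 8 + 15 = 36435 annual layers.
A: Mean rate = 25752.5 mm / 36435 years ≈ 0.707 mm/yr.
For B, 0.707 mm/year × 20948 years = 14810.2 mm.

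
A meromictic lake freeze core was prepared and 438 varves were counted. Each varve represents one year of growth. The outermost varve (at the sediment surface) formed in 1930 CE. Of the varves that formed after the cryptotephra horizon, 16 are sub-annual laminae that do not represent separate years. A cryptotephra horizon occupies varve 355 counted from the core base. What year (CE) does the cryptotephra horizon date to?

1863 CE

Between varve 355 and the sediment surface there are 438 − 355 = 83 varves.
Removing the 16 false varves leaves 83 − 16 = 67 true varves beyond the cryptotephra horizon.
The varve at the sediment surface is 1930 CE, so the cryptotephra horizon dates to 1930 − 67 = 1863 CE.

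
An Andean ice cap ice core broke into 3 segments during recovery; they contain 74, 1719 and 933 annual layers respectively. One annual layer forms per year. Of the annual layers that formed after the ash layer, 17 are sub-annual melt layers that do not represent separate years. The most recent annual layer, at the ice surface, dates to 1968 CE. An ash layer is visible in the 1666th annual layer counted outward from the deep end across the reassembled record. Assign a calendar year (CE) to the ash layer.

Total annual layers = 74 + 1719 + 933 = 2726.
2726 − 1666 = 1060 annual layers lie beyond the ash layer toward the ice surface.
1060 − 17 false = 1043 true annual layers after the ash layer.
The annual layer at the ice surface is 1968 CE, so the ash layer dates to 1968 − 1043 = 925 CE.

925 CE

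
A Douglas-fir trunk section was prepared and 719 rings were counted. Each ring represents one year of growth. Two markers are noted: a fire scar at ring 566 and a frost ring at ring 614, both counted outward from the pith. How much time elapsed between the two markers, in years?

48 years

614 − 566 = 48 rings lie between the two events.
That is 48 years at one ring per year.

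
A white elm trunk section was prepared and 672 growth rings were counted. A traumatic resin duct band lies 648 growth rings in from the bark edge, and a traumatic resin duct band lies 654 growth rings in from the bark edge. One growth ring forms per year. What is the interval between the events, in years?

6 yr

The two markers are separated by 654 − 648 = 6 growth rings.
That is 6 years at one growth ring per year.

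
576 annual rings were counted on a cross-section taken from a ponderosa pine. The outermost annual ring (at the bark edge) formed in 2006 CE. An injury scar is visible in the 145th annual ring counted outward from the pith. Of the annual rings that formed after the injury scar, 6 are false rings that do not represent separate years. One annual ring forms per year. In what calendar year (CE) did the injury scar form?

Between annual ring 145 and the bark edge there are 576 − 145 = 431 annual rings.
Removing the 6 false annual rings leaves 431 − 6 = 425 true annual rings beyond the injury scar.
2006 − 425 = 1581 CE.

1581 CE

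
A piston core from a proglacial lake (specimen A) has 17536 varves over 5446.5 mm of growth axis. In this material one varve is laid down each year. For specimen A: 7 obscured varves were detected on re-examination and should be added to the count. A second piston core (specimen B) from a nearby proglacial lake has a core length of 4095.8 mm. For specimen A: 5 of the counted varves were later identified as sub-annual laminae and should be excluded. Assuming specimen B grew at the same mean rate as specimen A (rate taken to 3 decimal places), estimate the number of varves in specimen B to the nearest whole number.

Specimen A: correcting the raw count gives 17536 − 5 + 7 = 17538 true varves.
A: Extension rate ≈ 5446.5 / 17538 = 0.311 mm/yr.
B spans 4095.8 / 0.311 = 13169.77 years ≈ 13170 varves.

13170 varves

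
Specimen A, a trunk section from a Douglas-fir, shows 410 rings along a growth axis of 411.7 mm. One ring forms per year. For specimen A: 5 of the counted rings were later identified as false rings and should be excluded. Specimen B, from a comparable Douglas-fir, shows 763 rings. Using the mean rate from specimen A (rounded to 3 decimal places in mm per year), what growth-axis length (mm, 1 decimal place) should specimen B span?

Specimen A: correcting the raw count gives 410 − 5 = 405 true rings.
A: Extension rate ≈ 411.7 / 405 = 1.017 mm/yr.
B's length ≈ 1.017 × 763 = 776.0 mm.

776.0 mm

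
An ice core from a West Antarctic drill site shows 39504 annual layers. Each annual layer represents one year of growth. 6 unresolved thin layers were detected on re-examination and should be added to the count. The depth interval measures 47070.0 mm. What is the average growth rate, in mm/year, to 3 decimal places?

Correcting the raw count gives 39504 + 6 = 39510 true annual layers.
Extension rate ≈ 47070.0 / 39510 = 1.191 mm/year.

1.191 mm/year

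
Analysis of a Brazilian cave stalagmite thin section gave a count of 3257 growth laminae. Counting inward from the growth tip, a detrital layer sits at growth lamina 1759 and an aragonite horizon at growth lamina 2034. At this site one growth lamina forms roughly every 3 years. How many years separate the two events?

825 yr

Separation: 2034 − 1759 = 275 growth laminae.
Multiplying by 3 years per growth lamina: 275 × 3 = 825 years.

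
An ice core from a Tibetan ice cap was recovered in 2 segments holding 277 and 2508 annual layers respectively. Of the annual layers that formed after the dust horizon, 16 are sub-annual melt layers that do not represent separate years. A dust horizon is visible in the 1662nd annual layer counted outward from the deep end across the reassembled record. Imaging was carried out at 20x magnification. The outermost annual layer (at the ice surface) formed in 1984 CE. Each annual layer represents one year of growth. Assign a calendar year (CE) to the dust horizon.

877 CE

Total annual layers = 277 + 2508 = 2785.
The dust horizon sits at annual layer 1662 from the deep end, so 2785 − 1662 = 1123 annual layers formed after it.
Removing the 16 false annual layers leaves 1123 − 16 = 1107 true annual layers beyond the dust horizon.
The annual layer at the ice surface is 1984 CE, so the dust horizon dates to 1984 − 1107 = 877 CE.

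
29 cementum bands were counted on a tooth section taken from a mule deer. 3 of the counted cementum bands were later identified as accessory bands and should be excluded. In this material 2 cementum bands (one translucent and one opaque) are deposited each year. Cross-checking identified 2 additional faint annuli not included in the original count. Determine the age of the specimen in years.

Correcting the raw count gives 29 − 3 + 2 = 28 true cementum bands.
28 cementum bands at 2 per year is 28 / 2 = 14 years.

14 years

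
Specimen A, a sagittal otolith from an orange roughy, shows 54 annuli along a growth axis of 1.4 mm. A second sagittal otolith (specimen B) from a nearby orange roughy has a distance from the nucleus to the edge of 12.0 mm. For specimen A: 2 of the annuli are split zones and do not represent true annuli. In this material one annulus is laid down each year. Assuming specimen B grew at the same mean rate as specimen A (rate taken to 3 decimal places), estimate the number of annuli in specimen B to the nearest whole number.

Specimen A: adjusted count: 54 − 2 = 52 annuli.
A: Mean rate = 1.4 mm / 52 years ≈ 0.027 mm per year.
For B, 12.0 / 0.027 = 444.44 years ≈ 444 annuli.

444 annuli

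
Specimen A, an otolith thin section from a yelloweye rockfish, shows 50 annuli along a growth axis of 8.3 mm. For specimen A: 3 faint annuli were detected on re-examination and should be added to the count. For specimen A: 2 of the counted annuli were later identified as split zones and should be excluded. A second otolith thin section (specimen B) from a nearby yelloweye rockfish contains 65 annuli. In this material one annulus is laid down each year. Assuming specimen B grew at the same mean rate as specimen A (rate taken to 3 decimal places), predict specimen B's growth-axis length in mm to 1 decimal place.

10.6 mm

Specimen A: after corrections the count is 50 − 2 + 3 = 51 annuli.
A: Extension rate ≈ 8.3 / 51 = 0.163 mm/year.
For B, 0.163 mm/year × 65 years = 10.6 mm.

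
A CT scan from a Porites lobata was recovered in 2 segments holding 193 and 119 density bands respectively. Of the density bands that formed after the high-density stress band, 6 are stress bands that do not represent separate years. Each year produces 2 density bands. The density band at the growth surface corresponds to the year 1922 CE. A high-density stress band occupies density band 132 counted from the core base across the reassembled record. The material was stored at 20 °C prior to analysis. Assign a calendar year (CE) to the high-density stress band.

1835 CE

Total density bands = 193 + 119 = 312.
Between density band 132 and the growth surface there are 312 − 132 = 180 density bands.
Excluding 6 false density bands: 180 − 6 = 174.
With 2 density bands per year, 174 / 2 = 87 years.
Counting back 87 years from 1922 CE places the high-density stress band in 1922 − 87 = 1835 CE.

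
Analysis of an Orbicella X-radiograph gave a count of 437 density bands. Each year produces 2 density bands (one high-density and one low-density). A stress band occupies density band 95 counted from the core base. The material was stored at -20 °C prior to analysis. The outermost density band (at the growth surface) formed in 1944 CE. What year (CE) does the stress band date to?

The stress band sits at density band 95 from the core base, so 437 − 95 = 342 density bands formed after it.
342 density bands at 2 per year is 342 / 2 = 171 years.
1944 − 171 = 1773 CE.

1773 CE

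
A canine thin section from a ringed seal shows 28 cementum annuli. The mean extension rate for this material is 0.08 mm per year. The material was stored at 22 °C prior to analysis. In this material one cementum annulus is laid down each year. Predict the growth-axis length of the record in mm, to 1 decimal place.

2.2 mm

28 years of growth are recorded.
Predicted length = 0.08 mm/year × 28 years = 2.2 mm.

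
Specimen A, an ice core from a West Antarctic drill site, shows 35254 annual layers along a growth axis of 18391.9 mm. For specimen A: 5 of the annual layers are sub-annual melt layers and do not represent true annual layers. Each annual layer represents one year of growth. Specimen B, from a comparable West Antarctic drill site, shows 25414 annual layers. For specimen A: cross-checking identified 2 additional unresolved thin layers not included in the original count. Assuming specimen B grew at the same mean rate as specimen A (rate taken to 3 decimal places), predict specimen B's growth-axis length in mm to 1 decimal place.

13266.1 mm

Specimen A: correcting the raw count gives 35254 − 5 + 2 = 35251 true annual layers.
A: Extension rate ≈ 18391.9 / 35251 = 0.522 mm/year.
Length of B = 0.522 × 25414 = 13266.1 mm.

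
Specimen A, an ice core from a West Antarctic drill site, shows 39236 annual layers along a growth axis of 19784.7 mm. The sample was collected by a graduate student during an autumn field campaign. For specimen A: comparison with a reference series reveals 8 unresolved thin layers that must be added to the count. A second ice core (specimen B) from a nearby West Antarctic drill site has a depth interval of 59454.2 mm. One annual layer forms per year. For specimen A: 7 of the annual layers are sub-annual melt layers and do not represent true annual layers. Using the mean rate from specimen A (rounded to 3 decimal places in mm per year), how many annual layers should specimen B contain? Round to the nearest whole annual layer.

117965 annual layers

Specimen A: after corrections the count is 39236 − 7 + 8 = 39237 annual layers.
A: Mean rate = 19784.7 mm / 39237 years ≈ 0.504 mm/year.
B spans 59454.2 / 0.504 = 117964.68 years ≈ 117965 annual layers.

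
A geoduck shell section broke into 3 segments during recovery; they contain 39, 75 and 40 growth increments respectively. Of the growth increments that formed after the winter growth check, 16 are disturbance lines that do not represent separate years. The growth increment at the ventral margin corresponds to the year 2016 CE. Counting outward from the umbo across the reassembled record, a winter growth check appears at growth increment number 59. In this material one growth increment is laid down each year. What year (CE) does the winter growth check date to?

1937 CE

Total growth increments = 39 + 75 + 40 = 154.
154 − 59 = 95 growth increments lie beyond the winter growth check toward the ventral margin.
Removing the 16 false growth increments leaves 95 − 16 = 79 true growth increments beyond the winter growth check.
Counting back 79 years from 2016 CE places the winter growth check in 2016 − 79 = 1937 CE.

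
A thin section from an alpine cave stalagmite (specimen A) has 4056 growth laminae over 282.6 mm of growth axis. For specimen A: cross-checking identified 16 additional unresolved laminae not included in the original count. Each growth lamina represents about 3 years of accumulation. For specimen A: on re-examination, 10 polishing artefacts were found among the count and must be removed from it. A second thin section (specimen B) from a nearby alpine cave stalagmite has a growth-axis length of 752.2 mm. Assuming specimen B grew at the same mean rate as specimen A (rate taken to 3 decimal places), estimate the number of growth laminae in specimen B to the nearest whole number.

Specimen A: correcting the raw count gives 4056 − 10 + 16 = 4062 true growth laminae.
Specimen A: multiplying by 3 years per growth lamina: 4062 × 3 = 12186 years.
A: 282.6 mm over 12186 years gives 282.6 / 12186 ≈ 0.023 mm/yr.
B spans 752.2 / 0.023 = 32704.35 years; at 3 years per growth lamina that is 32704.35 / 3 ≈ 10901 growth laminae.

10901 growth laminae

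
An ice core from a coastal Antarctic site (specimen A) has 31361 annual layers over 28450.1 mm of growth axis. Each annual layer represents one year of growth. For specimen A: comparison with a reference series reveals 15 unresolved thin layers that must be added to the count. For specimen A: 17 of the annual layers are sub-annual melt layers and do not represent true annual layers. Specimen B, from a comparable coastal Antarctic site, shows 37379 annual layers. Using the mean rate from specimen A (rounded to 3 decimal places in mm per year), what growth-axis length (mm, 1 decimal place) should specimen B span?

33902.8 mm

Specimen A: correcting the raw count gives 31361 − 17 + 15 = 31359 true annual layers.
A: 28450.1 mm over 31359 years gives 28450.1 / 31359 ≈ 0.907 mm per year.
For B, 0.907 mm/year × 37379 years = 33902.8 mm.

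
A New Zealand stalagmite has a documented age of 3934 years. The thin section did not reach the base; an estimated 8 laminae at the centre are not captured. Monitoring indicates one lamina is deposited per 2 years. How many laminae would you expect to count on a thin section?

One lamina every 2 years means 3934 / 2 = 1967 laminae.
Less the 8 uncaptured laminae: 1967 − 8 = 1959.

1959 laminae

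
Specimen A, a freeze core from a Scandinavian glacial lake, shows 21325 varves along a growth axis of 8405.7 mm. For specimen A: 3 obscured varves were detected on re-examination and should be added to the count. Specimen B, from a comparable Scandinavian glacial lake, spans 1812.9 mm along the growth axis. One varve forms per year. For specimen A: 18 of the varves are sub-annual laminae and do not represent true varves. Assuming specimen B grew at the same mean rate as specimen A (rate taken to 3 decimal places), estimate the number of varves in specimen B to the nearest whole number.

4601 varves

Specimen A: true varve count = 21325 − 18 + 3 = 21310.
A: Mean rate = 8405.7 mm / 21310 years ≈ 0.394 mm per year.
For B, 1812.9 / 0.394 = 4601.27 years ≈ 4601 varves.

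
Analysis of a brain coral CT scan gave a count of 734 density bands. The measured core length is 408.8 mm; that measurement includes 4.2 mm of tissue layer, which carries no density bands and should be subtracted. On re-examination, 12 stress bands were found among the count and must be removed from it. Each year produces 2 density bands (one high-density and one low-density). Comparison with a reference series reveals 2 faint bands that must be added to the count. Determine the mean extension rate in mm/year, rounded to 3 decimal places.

1.118 mm/year

After corrections the count is 734 − 12 + 2 = 724 density bands.
With 2 density bands per year, 724 / 2 = 362 years.
Removing the 4.2 mm offcut leaves 408.8 − 4.2 = 404.6 mm.
Extension rate ≈ 404.6 / 362 = 1.118 mm/year.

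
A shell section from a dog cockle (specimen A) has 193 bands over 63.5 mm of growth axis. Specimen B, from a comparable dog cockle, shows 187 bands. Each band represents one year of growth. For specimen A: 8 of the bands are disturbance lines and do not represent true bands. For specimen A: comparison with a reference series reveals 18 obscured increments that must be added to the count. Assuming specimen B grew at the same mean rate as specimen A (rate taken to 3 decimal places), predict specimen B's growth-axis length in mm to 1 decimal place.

Specimen A: after corrections the count is 193 − 8 + 18 = 203 bands.
A: 63.5 mm over 203 years gives 63.5 / 203 ≈ 0.313 mm/year.
For B, 0.313 mm/year × 187 years = 58.5 mm.

58.5 mm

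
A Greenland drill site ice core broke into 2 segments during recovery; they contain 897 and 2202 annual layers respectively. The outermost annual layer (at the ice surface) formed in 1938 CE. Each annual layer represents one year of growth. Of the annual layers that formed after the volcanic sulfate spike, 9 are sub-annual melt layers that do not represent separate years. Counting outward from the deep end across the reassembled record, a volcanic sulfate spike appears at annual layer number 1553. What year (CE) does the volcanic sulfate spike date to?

401 CE

Total annual layers = 897 + 2202 = 3099.
Between annual layer 1553 and the ice surface there are 3099 − 1553 = 1546 annual layers.
Excluding 9 false annual layers: 1546 − 9 = 1537.
1938 − 1537 = 401 CE.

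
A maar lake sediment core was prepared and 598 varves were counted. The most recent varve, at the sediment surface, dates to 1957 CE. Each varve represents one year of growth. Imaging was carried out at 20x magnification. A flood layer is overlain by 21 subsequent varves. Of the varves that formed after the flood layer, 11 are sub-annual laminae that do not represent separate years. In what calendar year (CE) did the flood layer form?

21 varves post-date the flood layer.
21 − 11 false = 10 true varves after the flood layer.
1957 − 10 = 1947 CE.

1947 CE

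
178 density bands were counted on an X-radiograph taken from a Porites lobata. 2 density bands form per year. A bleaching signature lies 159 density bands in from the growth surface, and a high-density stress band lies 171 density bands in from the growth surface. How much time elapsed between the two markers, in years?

6 years

171 − 159 = 12 density bands lie between the two events.
12 density bands at 2 per year is 12 / 2 = 6 years.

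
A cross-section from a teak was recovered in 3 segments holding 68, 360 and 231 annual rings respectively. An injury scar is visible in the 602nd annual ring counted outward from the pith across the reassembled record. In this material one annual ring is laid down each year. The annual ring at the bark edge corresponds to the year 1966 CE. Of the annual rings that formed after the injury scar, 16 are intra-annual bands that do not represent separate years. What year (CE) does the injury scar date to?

Total annual rings = 68 + 360 + 231 = 659.
Between annual ring 602 and the bark edge there are 659 − 602 = 57 annual rings.
57 − 16 false = 41 true annual rings after the injury scar.
Counting back 41 years from 1966 CE places the injury scar in 1966 − 41 = 1925 CE.

1925 CE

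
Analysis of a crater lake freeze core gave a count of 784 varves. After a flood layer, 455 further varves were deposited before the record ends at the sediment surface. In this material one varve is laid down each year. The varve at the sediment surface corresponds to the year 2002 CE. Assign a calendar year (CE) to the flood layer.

455 varves post-date the flood layer.
Counting back 455 years from 2002 CE places the flood layer in 2002 − 455 = 1547 CE.

1547 CE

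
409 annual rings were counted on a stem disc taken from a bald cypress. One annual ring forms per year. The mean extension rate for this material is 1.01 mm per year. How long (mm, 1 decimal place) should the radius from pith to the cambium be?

The record spans 409 years at 1.01 mm per year.
Length ≈ 1.01 × 409 = 413.1 mm.

413.1 mm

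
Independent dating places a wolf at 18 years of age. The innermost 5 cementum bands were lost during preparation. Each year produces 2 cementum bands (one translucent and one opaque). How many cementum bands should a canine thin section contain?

With 2 cementum bands per year, 18 years would produce 18 × 2 = 36 cementum bands.
Less the 5 uncaptured cementum bands: 36 − 5 = 31.

31 cementum bands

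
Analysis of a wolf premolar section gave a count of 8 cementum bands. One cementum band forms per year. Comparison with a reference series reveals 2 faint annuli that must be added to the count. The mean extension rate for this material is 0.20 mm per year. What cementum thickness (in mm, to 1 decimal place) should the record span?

2.0 mm

True cementum band count = 8 + 2 = 10.
10 years at 0.20 mm/year gives 0.20 × 10 = 2.0 mm.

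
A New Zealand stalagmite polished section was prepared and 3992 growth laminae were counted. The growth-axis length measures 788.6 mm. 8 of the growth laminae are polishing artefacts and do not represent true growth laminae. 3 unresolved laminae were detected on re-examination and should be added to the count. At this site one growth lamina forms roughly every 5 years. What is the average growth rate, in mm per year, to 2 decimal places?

Adjusted count: 3992 − 8 + 3 = 3987 growth laminae.
At 5 years per growth lamina, 3987 × 5 = 19935 years.
Extension rate ≈ 788.6 / 19935 = 0.04 mm per year.

0.04 mm per year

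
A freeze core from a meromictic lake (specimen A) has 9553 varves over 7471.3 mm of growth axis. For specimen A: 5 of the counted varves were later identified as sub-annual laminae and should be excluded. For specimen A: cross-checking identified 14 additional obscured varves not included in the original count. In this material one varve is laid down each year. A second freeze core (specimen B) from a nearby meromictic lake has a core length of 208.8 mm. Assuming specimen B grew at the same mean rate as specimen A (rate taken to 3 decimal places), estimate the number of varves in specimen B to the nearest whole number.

Specimen A: after corrections the count is 9553 − 5 + 14 = 9562 varves.
A: 7471.3 mm over 9562 years gives 7471.3 / 9562 ≈ 0.781 mm/yr.
Specimen B: 208.8 mm / 0.781 mm per year = 267.35 years ≈ 267 varves.

267 varves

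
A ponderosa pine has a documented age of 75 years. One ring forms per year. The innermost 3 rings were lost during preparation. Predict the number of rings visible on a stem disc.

One ring per year gives 75 rings over 75 years.
Subtracting the 3 rings not captured gives 75 − 3 = 72 rings in the record.

72 rings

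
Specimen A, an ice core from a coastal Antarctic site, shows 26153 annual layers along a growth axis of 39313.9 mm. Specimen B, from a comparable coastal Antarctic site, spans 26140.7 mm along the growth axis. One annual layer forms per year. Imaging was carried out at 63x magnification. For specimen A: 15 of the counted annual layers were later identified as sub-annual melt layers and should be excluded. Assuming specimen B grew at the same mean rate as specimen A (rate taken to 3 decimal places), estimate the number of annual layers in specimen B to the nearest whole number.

17381 annual layers

Specimen A: adjusted count: 26153 − 15 = 26138 annual layers.
A: Mean rate = 39313.9 mm / 26138 years ≈ 1.504 mm per year.
Specimen B: 26140.7 mm / 1.504 mm per year = 17380.78 years ≈ 17381 annual layers.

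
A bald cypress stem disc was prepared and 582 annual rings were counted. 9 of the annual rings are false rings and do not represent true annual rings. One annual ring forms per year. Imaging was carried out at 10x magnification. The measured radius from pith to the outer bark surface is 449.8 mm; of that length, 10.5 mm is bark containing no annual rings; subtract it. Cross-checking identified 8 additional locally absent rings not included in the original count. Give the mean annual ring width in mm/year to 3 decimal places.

True annual ring count = 582 − 9 + 8 = 581.
Net length = 449.8 − 10.5 = 439.3 mm.
Mean rate = 439.3 mm / 581 years ≈ 0.756 mm/year.

0.756 mm/year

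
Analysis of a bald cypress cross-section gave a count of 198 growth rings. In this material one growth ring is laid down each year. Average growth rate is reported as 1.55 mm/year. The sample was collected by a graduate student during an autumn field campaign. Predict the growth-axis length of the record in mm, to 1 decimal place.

306.9 mm

198 years of growth are recorded.
198 years at 1.55 mm/year gives 1.55 × 198 = 306.9 mm.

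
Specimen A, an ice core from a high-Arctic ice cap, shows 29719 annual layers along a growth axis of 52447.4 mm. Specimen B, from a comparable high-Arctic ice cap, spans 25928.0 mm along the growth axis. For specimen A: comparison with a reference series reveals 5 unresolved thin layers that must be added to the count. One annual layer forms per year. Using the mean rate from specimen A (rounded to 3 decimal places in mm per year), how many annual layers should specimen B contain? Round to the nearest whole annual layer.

14698 annual layers

Specimen A: after corrections the count is 29719 + 5 = 29724 annual layers.
A: Extension rate ≈ 52447.4 / 29724 = 1.764 mm/yr.
For B, 25928.0 / 1.764 = 14698.41 years ≈ 14698 annual layers.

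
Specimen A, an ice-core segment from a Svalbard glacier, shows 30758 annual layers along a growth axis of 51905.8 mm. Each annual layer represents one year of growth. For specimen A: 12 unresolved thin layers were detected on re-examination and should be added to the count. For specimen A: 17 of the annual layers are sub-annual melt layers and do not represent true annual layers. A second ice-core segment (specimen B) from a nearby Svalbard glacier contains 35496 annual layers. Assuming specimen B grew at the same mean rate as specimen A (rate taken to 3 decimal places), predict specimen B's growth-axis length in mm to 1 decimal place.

Specimen A: correcting the raw count gives 30758 − 17 + 12 = 30753 true annual layers.
A: Mean rate = 51905.8 mm / 30753 years ≈ 1.688 mm per year.
B's length ≈ 1.688 × 35496 = 59917.2 mm.

59917.2 mm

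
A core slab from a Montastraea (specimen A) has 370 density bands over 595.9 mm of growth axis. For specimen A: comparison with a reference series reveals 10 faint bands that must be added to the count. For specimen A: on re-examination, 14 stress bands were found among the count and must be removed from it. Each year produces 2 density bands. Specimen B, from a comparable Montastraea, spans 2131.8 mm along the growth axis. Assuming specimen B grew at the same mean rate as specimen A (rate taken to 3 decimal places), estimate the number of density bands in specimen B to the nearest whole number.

Specimen A: true density band count = 370 − 14 + 10 = 366.
Specimen A: 366 density bands at 2 per year is 366 / 2 = 183 years.
A: 595.9 mm over 183 years gives 595.9 / 183 ≈ 3.256 mm/yr.
Specimen B: 2131.8 mm / 3.256 mm per year = 654.73 years; at 2 density bands per year that is 654.73 × 2 ≈ 1309 density bands.

1309 density bands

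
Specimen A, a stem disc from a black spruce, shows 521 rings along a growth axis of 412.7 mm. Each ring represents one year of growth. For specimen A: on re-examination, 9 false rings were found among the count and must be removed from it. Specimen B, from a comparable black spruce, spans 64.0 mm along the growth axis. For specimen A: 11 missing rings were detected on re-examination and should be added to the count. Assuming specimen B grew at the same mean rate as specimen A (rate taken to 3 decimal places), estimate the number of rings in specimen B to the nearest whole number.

81 rings

Specimen A: correcting the raw count gives 521 − 9 + 11 = 523 true rings.
A: Extension rate ≈ 412.7 / 523 = 0.789 mm per year.
For B, 64.0 / 0.789 = 81.12 years ≈ 81 rings.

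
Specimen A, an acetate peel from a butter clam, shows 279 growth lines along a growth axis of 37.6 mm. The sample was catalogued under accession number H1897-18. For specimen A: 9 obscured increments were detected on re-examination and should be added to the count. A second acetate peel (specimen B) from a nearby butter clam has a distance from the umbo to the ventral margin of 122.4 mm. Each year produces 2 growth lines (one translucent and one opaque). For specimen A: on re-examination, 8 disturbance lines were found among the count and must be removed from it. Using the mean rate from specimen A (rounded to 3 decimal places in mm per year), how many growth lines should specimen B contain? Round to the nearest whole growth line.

Specimen A: correcting the raw count gives 279 − 8 + 9 = 280 true growth lines.
Specimen A: dividing by 2 growth lines per year: 280 / 2 = 140 years.
A: Mean rate = 37.6 mm / 140 years ≈ 0.269 mm/year.
For B, 122.4 / 0.269 = 455.02 years; at 2 growth lines per year that is 455.02 × 2 ≈ 910 growth lines.

910 growth lines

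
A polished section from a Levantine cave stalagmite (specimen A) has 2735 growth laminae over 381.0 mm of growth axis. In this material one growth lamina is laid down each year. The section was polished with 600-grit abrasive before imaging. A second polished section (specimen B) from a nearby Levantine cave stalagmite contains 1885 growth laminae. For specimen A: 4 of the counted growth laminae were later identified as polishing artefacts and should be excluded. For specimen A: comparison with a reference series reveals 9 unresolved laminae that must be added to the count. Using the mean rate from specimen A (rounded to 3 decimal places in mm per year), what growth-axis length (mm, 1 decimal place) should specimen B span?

262.0 mm

Specimen A: true growth lamina count = 2735 − 4 + 9 = 2740.
A: 381.0 mm over 2740 years gives 381.0 / 2740 ≈ 0.139 mm/year.
Length of B = 0.139 × 1885 = 262.0 mm.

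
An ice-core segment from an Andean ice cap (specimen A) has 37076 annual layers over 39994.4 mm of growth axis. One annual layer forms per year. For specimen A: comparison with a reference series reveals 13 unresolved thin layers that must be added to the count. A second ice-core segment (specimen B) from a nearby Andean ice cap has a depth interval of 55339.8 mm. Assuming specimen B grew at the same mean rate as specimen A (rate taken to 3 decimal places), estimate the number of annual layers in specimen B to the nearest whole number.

51336 annual layers

Specimen A: true annual layer count = 37076 + 13 = 37089.
A: Extension rate ≈ 39994.4 / 37089 = 1.078 mm/year.
B spans 55339.8 / 1.078 = 51335.62 years ≈ 51336 annual layers.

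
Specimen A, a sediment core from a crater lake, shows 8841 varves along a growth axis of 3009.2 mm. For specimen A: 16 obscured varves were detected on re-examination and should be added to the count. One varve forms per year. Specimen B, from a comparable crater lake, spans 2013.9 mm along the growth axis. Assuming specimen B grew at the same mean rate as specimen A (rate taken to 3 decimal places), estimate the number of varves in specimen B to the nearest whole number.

5923 varves

Specimen A: correcting the raw count gives 8841 + 16 = 8857 true varves.
A: 3009.2 mm over 8857 years gives 3009.2 / 8857 ≈ 0.340 mm/yr.
B spans 2013.9 / 0.340 = 5923.24 years ≈ 5923 varves.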